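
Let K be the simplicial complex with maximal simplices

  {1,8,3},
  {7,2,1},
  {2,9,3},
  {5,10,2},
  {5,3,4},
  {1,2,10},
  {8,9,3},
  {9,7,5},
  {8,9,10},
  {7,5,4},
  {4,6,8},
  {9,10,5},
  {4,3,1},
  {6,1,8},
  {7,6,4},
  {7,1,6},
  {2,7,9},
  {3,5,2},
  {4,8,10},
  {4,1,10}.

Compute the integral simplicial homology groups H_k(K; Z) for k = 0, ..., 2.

Fix the vertex order 1 < 2 < 3 < 4 < 5 < 6 < 7 < 8 < 9 < 10 and write every simplex with vertices in increasing order. Then dim K = 2 and the simplices of K are:

  0-simplices (10): [1], [2], [3], [4], [5], [6], [7], [8], [9], [10]
  1-simplices (30): (30 of them)
  2-simplices (20): (20 of them)

giving chain groups C_0 ≅ Z^10, C_1 ≅ Z^30, C_2 ≅ Z^20.

The boundary map ∂_1: C_1 → C_0 maps an edge to its endpoints' difference, ∂[p,q] = q − p.
The resulting 10×30 matrix has rank 9, and its Smith normal form has invariant factors (1,1,1,1,1,1,1,1,1).

∂_2: C_2 → C_1 sends each 2-simplex [p,q,r] to [q,r] − [p,r] + [p,q]. For instance
  ∂[4,6,7] = [6,7] − [4,7] + [4,6],
  ∂[3,4,5] = [4,5] − [3,5] + [3,4].
This gives a 30×20 integer matrix of rank 20; reducing to Smith normal form yields diagonal entries (1,1,1,1,1,1,1,1,1,1,1,1,1,1,1,1,1,1,1,2).

Now H_k = ker ∂_k / im ∂_{k+1}, so:

  H_0: rank C_0 − rank ∂_1 = 10 − 9 = 1, and the invariant factors of ∂_1 are all 1, so H_0 = Z.
  H_1: rank ker ∂_1 − rank ∂_2 = (30 − 9) − 20 = 1, and ∂_2 has invariant factor 2 > 1, so H_1 = Z ⊕ Z/2Z.
  H_2: rank ker ∂_2 − rank ∂_3 = (20 − 20) − 0 = 0, and there is no ∂_3, so H_2 = 0.

H_0 ≅ Z,  H_1 ≅ Z ⊕ Z/2Z,  H_2 = 0.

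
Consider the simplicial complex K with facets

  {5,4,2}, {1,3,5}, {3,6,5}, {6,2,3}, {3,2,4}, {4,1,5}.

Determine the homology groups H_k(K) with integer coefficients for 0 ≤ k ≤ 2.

H_0 = Z,  H_1 = Z,  H_2 = 0.

Fix the vertex order 1 < 2 < 3 < 4 < 5 < 6 and write every simplex with vertices in increasing order. Then dim K = 2 and the simplices of K are:

  0-simplices (6): [1], [2], [3], [4], [5], [6]
  1-simplices (12): [1,3], [1,4], [1,5], [2,3], [2,4], [2,5], [2,6], [3,4], [3,5], [3,6], [4,5], [5,6]
  2-simplices (6): [1,3,5], [1,4,5], [2,3,4], [2,3,6], [2,4,5], [3,5,6]

giving chain groups C_0 ≅ Z^6, C_1 ≅ Z^12, C_2 ≅ Z^6.

The boundary map ∂_1: C_1 → C_0 maps an edge to its endpoints' difference, ∂[p,q] = q − p. For instance
  ∂[2,4] = [4] − [2].
The 6×12 boundary matrix has rank 5 and Smith normal form diag(1,1,1,1,1).

∂_2: C_2 → C_1 maps a triangle to the signed sum of its edges. For instance
  ∂[2,4,5] = [4,5] − [2,5] + [2,4],
  ∂[2,3,6] = [3,6] − [2,6] + [2,3].
The 12×6 boundary matrix has rank 6 and Smith normal form diag(1,1,1,1,1,1).

Reading off H_k = ker ∂_k / im ∂_{k+1}:

  H_0: rank C_0 − rank ∂_1 = 6 − 5 = 1, and the invariant factors of ∂_1 are all 1, so H_0 = Z.
  H_1: rank ker ∂_1 − rank ∂_2 = (12 − 5) − 6 = 1, and the invariant factors of ∂_2 are all 1, so H_1 = Z.
  H_2: rank ker ∂_2 − rank ∂_3 = (6 − 6) − 0 = 0, and there is no ∂_3, so H_2 = 0.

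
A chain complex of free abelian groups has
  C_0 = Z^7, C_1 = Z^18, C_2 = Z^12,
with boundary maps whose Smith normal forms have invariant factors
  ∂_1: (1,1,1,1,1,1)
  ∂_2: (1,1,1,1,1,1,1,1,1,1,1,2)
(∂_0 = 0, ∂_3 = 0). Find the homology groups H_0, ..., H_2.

H_0 ≅ Z,  H_1 ≅ Z/2Z,  H_2 = 0.

H_0: b_0 = 7 − 0 − 6 = 1; torsion from ∂_1 factors > 1: none. So H_0 ≅ Z.
H_1: b_1 = 18 − 6 − 12 = 0; torsion from ∂_2 factors > 1: [2]. So H_1 ≅ Z/2Z.
H_2: b_2 = 12 − 12 − 0 = 0; torsion from ∂_3 factors > 1: none. So H_2 ≅ 0.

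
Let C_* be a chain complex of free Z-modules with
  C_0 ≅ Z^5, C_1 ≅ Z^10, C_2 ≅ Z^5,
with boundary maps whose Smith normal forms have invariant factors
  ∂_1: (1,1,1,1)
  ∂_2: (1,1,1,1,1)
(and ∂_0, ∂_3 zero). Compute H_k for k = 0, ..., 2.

H_0: b_0 = 5 − 0 − 4 = 1; torsion from ∂_1 factors > 1: none. So H_0 = Z.
H_1: b_1 = 10 − 4 − 5 = 1; torsion from ∂_2 factors > 1: none. So H_1 = Z.
H_2: b_2 = 5 − 5 − 0 = 0; torsion from ∂_3 factors > 1: none. So H_2 = 0.

H_0 = Z,  H_1 = Z,  H_2 = 0.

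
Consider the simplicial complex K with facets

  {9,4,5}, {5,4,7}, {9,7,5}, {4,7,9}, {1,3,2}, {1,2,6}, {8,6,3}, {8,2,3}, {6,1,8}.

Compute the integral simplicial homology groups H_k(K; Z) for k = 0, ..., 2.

H_0 = Z^2,  H_1 = Z,  H_2 = Z.

Take the total order 1 < 2 < 3 < 4 < 5 < 6 < 7 < 8 < 9 on the vertex set. Then K (dimension 2) consists of the simplices:

  0-simplices (9): [1], [2], [3], [4], [5], [6], [7], [8], [9]
  1-simplices (16): [1,2], [1,3], [1,6], [1,8], [2,3], [2,6], [2,8], [3,6], [3,8], [4,5], [4,7], [4,9], [5,7], [5,9], [6,8], [7,9]
  2-simplices (9): [1,2,3], [1,2,6], [1,6,8], [2,3,8], [3,6,8], [4,5,7], [4,5,9], [4,7,9], [5,7,9]

so the chain groups are C_0 ≅ Z^9, C_1 ≅ Z^16, C_2 ≅ Z^9.

Boundary ∂_1: C_1 → C_0 is given by ∂[p,q] = [q] − [p].
This gives a 9×16 integer matrix of rank 7; reducing to Smith normal form yields diagonal entries (1,1,1,1,1,1,1).

Boundary ∂_2: C_2 → C_1 maps a triangle to the signed sum of its edges. For instance
  ∂[4,5,7] = [5,7] − [4,7] + [4,5],
  ∂[1,2,3] = [2,3] − [1,3] + [1,2].
As a 16×9 matrix over Z this has rank 8, with invariant factors (1,1,1,1,1,1,1,1).

Reading off H_k = ker ∂_k / im ∂_{k+1}:

  H_0: rank C_0 − rank ∂_1 = 9 − 7 = 2, and the invariant factors of ∂_1 are all 1, so H_0 ≅ Z^2.
  H_1: rank ker ∂_1 − rank ∂_2 = (16 − 7) − 8 = 1, and the invariant factors of ∂_2 are all 1, so H_1 ≅ Z.
  H_2: rank ker ∂_2 − rank ∂_3 = (9 − 8) − 0 = 1, and there is no ∂_3, so H_2 ≅ Z.

(K is a triangulation of the disjoint union of the Möbius band and the 2-sphere S^2.)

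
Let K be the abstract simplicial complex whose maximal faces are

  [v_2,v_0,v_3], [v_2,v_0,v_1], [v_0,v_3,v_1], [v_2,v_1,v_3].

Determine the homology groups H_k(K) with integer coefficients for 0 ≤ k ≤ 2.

H_0 ≅ Z,  H_1 = 0,  H_2 ≅ Z.

We work with the vertex ordering v_0 < v_1 < v_2 < v_3. The simplices of K, each written with vertices in increasing order, are:

  0-simplices (4): [v_0], [v_1], [v_2], [v_3]
  1-simplices (6): [v_0,v_1], [v_0,v_2], [v_0,v_3], [v_1,v_2], [v_1,v_3], [v_2,v_3]
  2-simplices (4): [v_0,v_1,v_2], [v_0,v_1,v_3], [v_0,v_2,v_3], [v_1,v_2,v_3]

Hence C_0 ≅ Z^4, C_1 ≅ Z^6, C_2 ≅ Z^4.

Boundary ∂_1: C_1 → C_0 is given by ∂[p,q] = [q] − [p]. For instance
  ∂[v_1,v_3] = [v_3] − [v_1].
The 4×6 boundary matrix has rank 3 and Smith normal form diag(1,1,1).

Boundary ∂_2: C_2 → C_1 maps a triangle to the signed sum of its edges. For instance
  ∂[v_0,v_1,v_3] = [v_1,v_3] − [v_0,v_3] + [v_0,v_1],
  ∂[v_1,v_2,v_3] = [v_2,v_3] − [v_1,v_3] + [v_1,v_2].
This gives a 6×4 integer matrix of rank 3; reducing to Smith normal form yields diagonal entries (1,1,1).

Now H_k = ker ∂_k / im ∂_{k+1}, so:

  H_0: rank C_0 − rank ∂_1 = 4 − 3 = 1, and the invariant factors of ∂_1 are all 1, so H_0 ≅ Z.
  H_1: rank ker ∂_1 − rank ∂_2 = (6 − 3) − 3 = 0, and the invariant factors of ∂_2 are all 1, so H_1 ≅ 0.
  H_2: rank ker ∂_2 − rank ∂_3 = (4 − 3) − 0 = 1, and there is no ∂_3, so H_2 ≅ Z.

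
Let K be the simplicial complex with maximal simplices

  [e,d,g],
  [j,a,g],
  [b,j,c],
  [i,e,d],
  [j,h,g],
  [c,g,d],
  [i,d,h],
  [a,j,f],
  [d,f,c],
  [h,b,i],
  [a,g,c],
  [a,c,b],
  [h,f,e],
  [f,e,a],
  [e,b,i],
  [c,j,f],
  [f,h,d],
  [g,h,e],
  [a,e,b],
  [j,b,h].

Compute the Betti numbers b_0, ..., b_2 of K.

Order the vertices as a < b < c < d < e < f < g < h < i < j. Listing each simplex with vertices in this order, K has dimension 2 with simplices:

  0-simplices (10): a, b, c, d, e, f, g, h, i, j
  1-simplices (30): ab, ac, ae, af, ag, aj, bc, be, bh, bi, bj, cd, cf, cg, cj, de, df, dg, dh, di, ef, eg, eh, ei, fh, fj, gh, gj, hi, hj
  2-simplices (20): abc, abe, acg, aef, afj, agj, bcj, bei, bhi, bhj, cdf, cdg, cfj, deg, dei, dfh, dhi, efh, egh, ghj

giving chain groups C_0 ≅ Z^10, C_1 ≅ Z^30, C_2 ≅ Z^20.

Boundary ∂_1: C_1 → C_0 sends each edge [p,q] (with p < q) to q − p. For instance
  ∂gj = j − g.
As a 10×30 matrix over Z this has rank 9, with invariant factors (1,1,1,1,1,1,1,1,1).

The boundary map ∂_2: C_2 → C_1 sends each 2-simplex [p,q,r] to [q,r] − [p,r] + [p,q]. For instance
  ∂efh = fh − eh + ef,
  ∂dfh = fh − dh + df.
As a 30×20 matrix over Z this has rank 20, with invariant factors (1,1,1,1,1,1,1,1,1,1,1,1,1,1,1,1,1,1,1,2).

Now H_k = ker ∂_k / im ∂_{k+1}, so:

  H_0: rank C_0 − rank ∂_1 = 10 − 9 = 1, and the invariant factors of ∂_1 are all 1, so H_0 ≅ Z.
  H_1: rank ker ∂_1 − rank ∂_2 = (30 − 9) − 20 = 1, and ∂_2 has invariant factor 2 > 1, so H_1 ≅ Z ⊕ Z/2.
  H_2: rank ker ∂_2 − rank ∂_3 = (20 − 20) − 0 = 0, and there is no ∂_3, so H_2 ≅ 0.

Hence the Betti numbers are b_0 = 1, b_1 = 1, b_2 = 0.

b_0 = 1, b_1 = 1, b_2 = 0.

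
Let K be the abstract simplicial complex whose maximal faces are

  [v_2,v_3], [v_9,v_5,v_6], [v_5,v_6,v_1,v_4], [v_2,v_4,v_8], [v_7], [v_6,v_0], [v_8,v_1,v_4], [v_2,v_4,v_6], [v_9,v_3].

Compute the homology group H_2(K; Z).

Order the vertices as v_0 < v_1 < v_2 < v_3 < v_4 < v_5 < v_6 < v_7 < v_8 < v_9. Listing each simplex with vertices in this order, K has dimension 3 with simplices:

  0-simplices (10): [v_0], [v_1], [v_2], [v_3], [v_4], [v_5], [v_6], [v_7], [v_8], [v_9]
  1-simplices (16): (16 of them)
  2-simplices (8): [v_1,v_4,v_5], [v_1,v_4,v_6], [v_1,v_4,v_8], [v_1,v_5,v_6], [v_2,v_4,v_6], [v_2,v_4,v_8], [v_4,v_5,v_6], [v_5,v_6,v_9]
  3-simplices (1): [v_1,v_4,v_5,v_6]

giving chain groups C_0 ≅ Z^10, C_1 ≅ Z^16, C_2 ≅ Z^8, C_3 ≅ Z^1.

Boundary ∂_1: C_1 → C_0 is given by ∂[p,q] = [q] − [p].
As a 10×16 matrix over Z this has rank 8, with invariant factors (1,1,1,1,1,1,1,1).

The boundary map ∂_2: C_2 → C_1 maps a triangle to the signed sum of its edges. For instance
  ∂[v_2,v_4,v_6] = [v_4,v_6] − [v_2,v_6] + [v_2,v_4],
  ∂[v_1,v_4,v_6] = [v_4,v_6] − [v_1,v_6] + [v_1,v_4].
This gives a 16×8 integer matrix of rank 7; reducing to Smith normal form yields diagonal entries (1,1,1,1,1,1,1).

Boundary ∂_3: C_3 → C_2 sends each 3-simplex σ to the alternating sum Σ_i (−1)^i (σ with its i-th vertex removed). For instance
  ∂[v_1,v_4,v_5,v_6] = [v_4,v_5,v_6] − [v_1,v_5,v_6] + [v_1,v_4,v_6] − [v_1,v_4,v_5].
The 8×1 boundary matrix has rank 1 and Smith normal form diag(1).

From H_k ≅ ker(∂_k) / im(∂_{k+1}) we obtain:

  H_2: rank ker ∂_2 − rank ∂_3 = (8 − 7) − 1 = 0, and the invariant factors of ∂_3 are all 1, so H_2 = 0.

H_2 ≅ 0.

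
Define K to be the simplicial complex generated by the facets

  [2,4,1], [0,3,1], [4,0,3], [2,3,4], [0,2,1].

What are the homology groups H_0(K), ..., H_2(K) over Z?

Take the total order 0 < 1 < 2 < 3 < 4 on the vertex set. Then K (dimension 2) consists of the simplices:

  0-simplices (5): [0], [1], [2], [3], [4]
  1-simplices (10): [0,1], [0,2], [0,3], [0,4], [1,2], [1,3], [1,4], [2,3], [2,4], [3,4]
  2-simplices (5): [0,1,2], [0,1,3], [0,3,4], [1,2,4], [2,3,4]

so the chain groups are C_0 ≅ Z^5, C_1 ≅ Z^10, C_2 ≅ Z^5.

∂_1: C_1 → C_0 is given by ∂[p,q] = [q] − [p].
The resulting 5×10 matrix has rank 4, and its Smith normal form has invariant factors (1,1,1,1).

Boundary ∂_2: C_2 → C_1 sends each 2-simplex [p,q,r] to [q,r] − [p,r] + [p,q]. For instance
  ∂[2,3,4] = [3,4] − [2,4] + [2,3],
  ∂[0,1,2] = [1,2] − [0,2] + [0,1].
The 10×5 boundary matrix has rank 5 and Smith normal form diag(1,1,1,1,1).

Reading off H_k = ker ∂_k / im ∂_{k+1}:

  H_0: rank C_0 − rank ∂_1 = 5 − 4 = 1, and the invariant factors of ∂_1 are all 1, so H_0 ≅ Z.
  H_1: rank ker ∂_1 − rank ∂_2 = (10 − 4) − 5 = 1, and the invariant factors of ∂_2 are all 1, so H_1 ≅ Z.
  H_2: rank ker ∂_2 − rank ∂_3 = (5 − 5) − 0 = 0, and there is no ∂_3, so H_2 ≅ 0.

H_0 = Z,  H_1 = Z,  H_2 = 0.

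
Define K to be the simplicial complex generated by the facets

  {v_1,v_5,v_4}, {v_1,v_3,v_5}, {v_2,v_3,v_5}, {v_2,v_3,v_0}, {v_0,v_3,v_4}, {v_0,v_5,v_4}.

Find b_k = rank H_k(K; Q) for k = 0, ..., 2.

b_0 = 1, b_1 = 1, b_2 = 0.

Order the vertices as v_0 < v_1 < v_2 < v_3 < v_4 < v_5. Listing each simplex with vertices in this order, K has dimension 2 with simplices:

  0-simplices (6): [v_0], [v_1], [v_2], [v_3], [v_4], [v_5]
  1-simplices (12): [v_0,v_2], [v_0,v_3], [v_0,v_4], [v_0,v_5], [v_1,v_3], [v_1,v_4], [v_1,v_5], [v_2,v_3], [v_2,v_5], [v_3,v_4], [v_3,v_5], [v_4,v_5]
  2-simplices (6): [v_0,v_2,v_3], [v_0,v_3,v_4], [v_0,v_4,v_5], [v_1,v_3,v_5], [v_1,v_4,v_5], [v_2,v_3,v_5]

Hence C_0 ≅ Z^6, C_1 ≅ Z^12, C_2 ≅ Z^6.

Boundary ∂_1: C_1 → C_0 maps an edge to its endpoints' difference, ∂[p,q] = q − p. For instance
  ∂[v_1,v_4] = [v_4] − [v_1].
This gives a 6×12 integer matrix of rank 5; reducing to Smith normal form yields diagonal entries (1,1,1,1,1).

The boundary map ∂_2: C_2 → C_1 acts by ∂[p,q,r] = [q,r] − [p,r] + [p,q]. For instance
  ∂[v_2,v_3,v_5] = [v_3,v_5] − [v_2,v_5] + [v_2,v_3],
  ∂[v_0,v_2,v_3] = [v_2,v_3] − [v_0,v_3] + [v_0,v_2].
This gives a 12×6 integer matrix of rank 6; reducing to Smith normal form yields diagonal entries (1,1,1,1,1,1).

Computing H_k = (kernel of ∂_k) / (image of ∂_{k+1}):

  H_0: rank C_0 − rank ∂_1 = 6 − 5 = 1, and the invariant factors of ∂_1 are all 1, so H_0 ≅ Z.
  H_1: rank ker ∂_1 − rank ∂_2 = (12 − 5) − 6 = 1, and the invariant factors of ∂_2 are all 1, so H_1 ≅ Z.
  H_2: rank ker ∂_2 − rank ∂_3 = (6 − 6) − 0 = 0, and there is no ∂_3, so H_2 ≅ 0.

As a check, the Euler characteristic is 6 − 12 + 6 = 0, which agrees with 1 − 1 + 0 = 0.

Hence the Betti numbers are b_0 = 1, b_1 = 1, b_2 = 0.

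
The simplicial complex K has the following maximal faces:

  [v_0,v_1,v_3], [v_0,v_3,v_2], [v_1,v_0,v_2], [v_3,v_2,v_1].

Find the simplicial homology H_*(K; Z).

H_0 ≅ Z,  H_1 = 0,  H_2 ≅ Z.

We work with the vertex ordering v_0 < v_1 < v_2 < v_3. The simplices of K, each written with vertices in increasing order, are:

  0-simplices (4): [v_0], [v_1], [v_2], [v_3]
  1-simplices (6): [v_0,v_1], [v_0,v_2], [v_0,v_3], [v_1,v_2], [v_1,v_3], [v_2,v_3]
  2-simplices (4): [v_0,v_1,v_2], [v_0,v_1,v_3], [v_0,v_2,v_3], [v_1,v_2,v_3]

giving chain groups C_0 ≅ Z^4, C_1 ≅ Z^6, C_2 ≅ Z^4.

Boundary ∂_1: C_1 → C_0 maps an edge to its endpoints' difference, ∂[p,q] = q − p. For instance
  ∂[v_0,v_2] = [v_2] − [v_0].
The resulting 4×6 matrix has rank 3, and its Smith normal form has invariant factors (1,1,1).

∂_2: C_2 → C_1 acts by ∂[p,q,r] = [q,r] − [p,r] + [p,q]. For instance
  ∂[v_0,v_2,v_3] = [v_2,v_3] − [v_0,v_3] + [v_0,v_2],
  ∂[v_0,v_1,v_2] = [v_1,v_2] − [v_0,v_2] + [v_0,v_1].
As a 6×4 matrix over Z this has rank 3, with invariant factors (1,1,1).

Reading off H_k = ker ∂_k / im ∂_{k+1}:

  H_0: rank C_0 − rank ∂_1 = 4 − 3 = 1, and the invariant factors of ∂_1 are all 1, so H_0 = Z.
  H_1: rank ker ∂_1 − rank ∂_2 = (6 − 3) − 3 = 0, and the invariant factors of ∂_2 are all 1, so H_1 = 0.
  H_2: rank ker ∂_2 − rank ∂_3 = (4 − 3) − 0 = 1, and there is no ∂_3, so H_2 = Z.

As a check, the Euler characteristic is 4 − 6 + 4 = 2, which agrees with 1 − 0 + 1 = 2.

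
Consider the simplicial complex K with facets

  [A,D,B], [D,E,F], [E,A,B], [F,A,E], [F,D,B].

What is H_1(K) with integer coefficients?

H_1 = Z.

Order the vertices as A < B < D < E < F. Listing each simplex with vertices in this order, K has dimension 2 with simplices:

  0-simplices (5): A, B, D, E, F
  1-simplices (10): AB, AD, AE, AF, BD, BE, BF, DE, DF, EF
  2-simplices (5): ABD, ABE, AEF, BDF, DEF

so the chain groups are C_0 ≅ Z^5, C_1 ≅ Z^10, C_2 ≅ Z^5.

∂_1: C_1 → C_0 sends each edge [p,q] (with p < q) to q − p. For instance
  ∂AD = D − A.
The 5×10 boundary matrix has rank 4 and Smith normal form diag(1,1,1,1).

∂_2: C_2 → C_1 acts by ∂[p,q,r] = [q,r] − [p,r] + [p,q]. For instance
  ∂ABD = BD − AD + AB,
  ∂AEF = EF − AF + AE.
This gives a 10×5 integer matrix of rank 5; reducing to Smith normal form yields diagonal entries (1,1,1,1,1).

Now H_k = ker ∂_k / im ∂_{k+1}, so:

  H_1: rank ker ∂_1 − rank ∂_2 = (10 − 4) − 5 = 1, and the invariant factors of ∂_2 are all 1, so H_1 = Z.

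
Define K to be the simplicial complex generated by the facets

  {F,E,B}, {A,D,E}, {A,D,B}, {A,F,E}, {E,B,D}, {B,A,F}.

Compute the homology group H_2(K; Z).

Order the vertices as A < B < D < E < F. Listing each simplex with vertices in this order, K has dimension 2 with simplices:

  0-simplices (5): A, B, D, E, F
  1-simplices (9): AB, AD, AE, AF, BD, BE, BF, DE, EF
  2-simplices (6): ABD, ABF, ADE, AEF, BDE, BEF

so the chain groups are C_0 ≅ Z^5, C_1 ≅ Z^9, C_2 ≅ Z^6.

∂_1: C_1 → C_0 maps an edge to its endpoints' difference, ∂[p,q] = q − p. For instance
  ∂DE = E − D.
The 5×9 boundary matrix has rank 4 and Smith normal form diag(1,1,1,1).

The boundary map ∂_2: C_2 → C_1 sends each 2-simplex [p,q,r] to [q,r] − [p,r] + [p,q]. For instance
  ∂ABD = BD − AD + AB,
  ∂BDE = DE − BE + BD.
This gives a 9×6 integer matrix of rank 5; reducing to Smith normal form yields diagonal entries (1,1,1,1,1).

Computing H_k = (kernel of ∂_k) / (image of ∂_{k+1}):

  H_2: rank ker ∂_2 − rank ∂_3 = (6 − 5) − 0 = 1, and there is no ∂_3, so H_2 = Z.

H_2 = Z.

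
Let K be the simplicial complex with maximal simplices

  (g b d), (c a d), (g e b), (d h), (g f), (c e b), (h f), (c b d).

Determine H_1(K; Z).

Fix the vertex order a < b < c < d < e < f < g < h and write every simplex with vertices in increasing order. Then dim K = 2 and the simplices of K are:

  0-simplices (8): a, b, c, d, e, f, g, h
  1-simplices (13): ac, ad, bc, bd, be, bg, cd, ce, dg, dh, eg, fg, fh
  2-simplices (5): acd, bcd, bce, bdg, beg

giving chain groups C_0 ≅ Z^8, C_1 ≅ Z^13, C_2 ≅ Z^5.

∂_1: C_1 → C_0 is given by ∂[p,q] = [q] − [p]. For instance
  ∂fg = g − f.
The resulting 8×13 matrix has rank 7, and its Smith normal form has invariant factors (1,1,1,1,1,1,1).

The boundary map ∂_2: C_2 → C_1 maps a triangle to the signed sum of its edges. For instance
  ∂bcd = cd − bd + bc,
  ∂bdg = dg − bg + bd.
The resulting 13×5 matrix has rank 5, and its Smith normal form has invariant factors (1,1,1,1,1).

Now H_k = ker ∂_k / im ∂_{k+1}, so:

  H_1: rank ker ∂_1 − rank ∂_2 = (13 − 7) − 5 = 1, and the invariant factors of ∂_2 are all 1, so H_1 = Z.

H_1 ≅ Z.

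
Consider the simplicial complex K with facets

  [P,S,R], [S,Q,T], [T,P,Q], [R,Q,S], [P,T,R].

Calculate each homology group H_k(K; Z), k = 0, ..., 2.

Fix the vertex order P < Q < R < S < T and write every simplex with vertices in increasing order. Then dim K = 2 and the simplices of K are:

  0-simplices (5): P, Q, R, S, T
  1-simplices (10): PQ, PR, PS, PT, QR, QS, QT, RS, RT, ST
  2-simplices (5): PQT, PRS, PRT, QRS, QST

Hence C_0 ≅ Z^5, C_1 ≅ Z^10, C_2 ≅ Z^5.

The boundary map ∂_1: C_1 → C_0 sends each edge [p,q] (with p < q) to q − p. For instance
  ∂PT = T − P.
The resulting 5×10 matrix has rank 4, and its Smith normal form has invariant factors (1,1,1,1).

The boundary map ∂_2: C_2 → C_1 maps a triangle to the signed sum of its edges. For instance
  ∂PRS = RS − PS + PR,
  ∂PRT = RT − PT + PR.
As a 10×5 matrix over Z this has rank 5, with invariant factors (1,1,1,1,1).

Now H_k = ker ∂_k / im ∂_{k+1}, so:

  H_0: rank C_0 − rank ∂_1 = 5 − 4 = 1, and the invariant factors of ∂_1 are all 1, so H_0 = Z.
  H_1: rank ker ∂_1 − rank ∂_2 = (10 − 4) − 5 = 1, and the invariant factors of ∂_2 are all 1, so H_1 = Z.
  H_2: rank ker ∂_2 − rank ∂_3 = (5 − 5) − 0 = 0, and there is no ∂_3, so H_2 = 0.

H_0 = Z,  H_1 = Z,  H_2 = 0.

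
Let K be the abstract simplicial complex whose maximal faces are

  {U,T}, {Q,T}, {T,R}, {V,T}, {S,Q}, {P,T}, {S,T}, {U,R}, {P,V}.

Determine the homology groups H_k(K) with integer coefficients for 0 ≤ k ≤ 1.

Order the vertices as P < Q < R < S < T < U < V. Listing each simplex with vertices in this order, K has dimension 1 with simplices:

  0-simplices (7): P, Q, R, S, T, U, V
  1-simplices (9): PT, PV, QS, QT, RT, RU, ST, TU, TV

giving chain groups C_0 ≅ Z^7, C_1 ≅ Z^9.

Boundary ∂_1: C_1 → C_0 sends each edge [p,q] (with p < q) to q − p. For instance
  ∂TU = U − T.
The resulting 7×9 matrix has rank 6, and its Smith normal form has invariant factors (1,1,1,1,1,1).

From H_k ≅ ker(∂_k) / im(∂_{k+1}) we obtain:

  H_0: rank C_0 − rank ∂_1 = 7 − 6 = 1, and the invariant factors of ∂_1 are all 1, so H_0 ≅ Z.
  H_1: rank ker ∂_1 − rank ∂_2 = (9 − 6) − 0 = 3, and there is no ∂_2, so H_1 ≅ Z^3.

As a check, the Euler characteristic is 7 − 9 = -2, which agrees with 1 − 3 = -2.
(K is a triangulation of a wedge of 3 circles.)

H_0 ≅ Z,  H_1 ≅ Z^3.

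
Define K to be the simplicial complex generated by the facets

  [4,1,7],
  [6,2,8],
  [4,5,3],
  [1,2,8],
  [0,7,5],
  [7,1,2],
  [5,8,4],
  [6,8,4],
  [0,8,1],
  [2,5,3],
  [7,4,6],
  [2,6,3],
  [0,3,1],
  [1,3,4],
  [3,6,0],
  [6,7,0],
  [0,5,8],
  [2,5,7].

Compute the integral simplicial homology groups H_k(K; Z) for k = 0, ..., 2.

H_0 = Z,  H_1 = Z^2,  H_2 = Z.

Order the vertices as 0 < 1 < 2 < 3 < 4 < 5 < 6 < 7 < 8. Listing each simplex with vertices in this order, K has dimension 2 with simplices:

  0-simplices (9): [0], [1], [2], [3], [4], [5], [6], [7], [8]
  1-simplices (27): (27 of them)
  2-simplices (18): [0,1,3], [0,1,8], [0,3,6], [0,5,7], [0,5,8], [0,6,7], [1,2,7], [1,2,8], [1,3,4], [1,4,7], [2,3,5], [2,3,6], [2,5,7], [2,6,8], [3,4,5], [4,5,8], [4,6,7], [4,6,8]

giving chain groups C_0 ≅ Z^9, C_1 ≅ Z^27, C_2 ≅ Z^18.

The boundary map ∂_1: C_1 → C_0 is given by ∂[p,q] = [q] − [p]. For instance
  ∂[5,7] = [7] − [5].
As a 9×27 matrix over Z this has rank 8, with invariant factors (1,1,1,1,1,1,1,1).

∂_2: C_2 → C_1 maps a triangle to the signed sum of its edges. For instance
  ∂[1,4,7] = [4,7] − [1,7] + [1,4],
  ∂[1,2,7] = [2,7] − [1,7] + [1,2].
The resulting 27×18 matrix has rank 17, and its Smith normal form has invariant factors (1,1,1,1,1,1,1,1,1,1,1,1,1,1,1,1,1).

Computing H_k = (kernel of ∂_k) / (image of ∂_{k+1}):

  H_0: rank C_0 − rank ∂_1 = 9 − 8 = 1, and the invariant factors of ∂_1 are all 1, so H_0 ≅ Z.
  H_1: rank ker ∂_1 − rank ∂_2 = (27 − 8) − 17 = 2, and the invariant factors of ∂_2 are all 1, so H_1 ≅ Z^2.
  H_2: rank ker ∂_2 − rank ∂_3 = (18 − 17) − 0 = 1, and there is no ∂_3, so H_2 ≅ Z.

As a check, the Euler characteristic is 9 − 27 + 18 = 0, which agrees with 1 − 2 + 1 = 0.
(K is a triangulation of the torus T^2.)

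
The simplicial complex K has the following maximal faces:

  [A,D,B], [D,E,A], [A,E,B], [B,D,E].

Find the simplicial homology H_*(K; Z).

We work with the vertex ordering A < B < D < E. The simplices of K, each written with vertices in increasing order, are:

  0-simplices (4): A, B, D, E
  1-simplices (6): AB, AD, AE, BD, BE, DE
  2-simplices (4): ABD, ABE, ADE, BDE

giving chain groups C_0 ≅ Z^4, C_1 ≅ Z^6, C_2 ≅ Z^4.

∂_1: C_1 → C_0 is given by ∂[p,q] = [q] − [p].
This gives a 4×6 integer matrix of rank 3; reducing to Smith normal form yields diagonal entries (1,1,1).

Boundary ∂_2: C_2 → C_1 maps a triangle to the signed sum of its edges. For instance
  ∂BDE = DE − BE + BD,
  ∂ABD = BD − AD + AB.
This gives a 6×4 integer matrix of rank 3; reducing to Smith normal form yields diagonal entries (1,1,1).

Now H_k = ker ∂_k / im ∂_{k+1}, so:

  H_0: rank C_0 − rank ∂_1 = 4 − 3 = 1, and the invariant factors of ∂_1 are all 1, so H_0 ≅ Z.
  H_1: rank ker ∂_1 − rank ∂_2 = (6 − 3) − 3 = 0, and the invariant factors of ∂_2 are all 1, so H_1 ≅ 0.
  H_2: rank ker ∂_2 − rank ∂_3 = (4 − 3) − 0 = 1, and there is no ∂_3, so H_2 ≅ Z.

H_0 ≅ Z,  H_1 = 0,  H_2 ≅ Z.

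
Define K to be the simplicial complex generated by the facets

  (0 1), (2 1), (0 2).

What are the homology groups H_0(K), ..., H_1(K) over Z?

H_0 ≅ Z,  H_1 ≅ Z.

Order the vertices as 0 < 1 < 2. Listing each simplex with vertices in this order, K has dimension 1 with simplices:

  0-simplices (3): [0], [1], [2]
  1-simplices (3): [0,1], [0,2], [1,2]

giving chain groups C_0 ≅ Z^3, C_1 ≅ Z^3.

∂_1: C_1 → C_0 sends each edge [p,q] (with p < q) to q − p. For instance
  ∂[0,2] = [2] − [0].
The 3×3 boundary matrix has rank 2 and Smith normal form diag(1,1).

Now H_k = ker ∂_k / im ∂_{k+1}, so:

  H_0: rank C_0 − rank ∂_1 = 3 − 2 = 1, and the invariant factors of ∂_1 are all 1, so H_0 ≅ Z.
  H_1: rank ker ∂_1 − rank ∂_2 = (3 − 2) − 0 = 1, and there is no ∂_2, so H_1 ≅ Z.

As a check, the Euler characteristic is 3 − 3 = 0, which agrees with 1 − 1 = 0.
(K is a triangulation of the circle S^1.)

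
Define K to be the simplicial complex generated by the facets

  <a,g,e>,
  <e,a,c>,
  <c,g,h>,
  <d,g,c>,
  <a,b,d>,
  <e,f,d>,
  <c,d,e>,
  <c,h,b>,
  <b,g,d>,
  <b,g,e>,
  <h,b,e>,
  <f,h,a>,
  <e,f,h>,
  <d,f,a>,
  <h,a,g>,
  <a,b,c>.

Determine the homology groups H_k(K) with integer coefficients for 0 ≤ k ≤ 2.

H_0 = Z,  H_1 = Z^2,  H_2 = Z.

Take the total order a < b < c < d < e < f < g < h on the vertex set. Then K (dimension 2) consists of the simplices:

  0-simplices (8): a, b, c, d, e, f, g, h
  1-simplices (24): ab, ac, ad, ae, af, ag, ah, bc, bd, be, bg, bh, cd, ce, cg, ch, de, df, dg, ef, eg, eh, fh, gh
  2-simplices (16): abc, abd, ace, adf, aeg, afh, agh, bch, bdg, beg, beh, cde, cdg, cgh, def, efh

Hence C_0 ≅ Z^8, C_1 ≅ Z^24, C_2 ≅ Z^16.

The boundary map ∂_1: C_1 → C_0 sends each edge [p,q] (with p < q) to q − p.
This gives a 8×24 integer matrix of rank 7; reducing to Smith normal form yields diagonal entries (1,1,1,1,1,1,1).

Boundary ∂_2: C_2 → C_1 sends each 2-simplex [p,q,r] to [q,r] − [p,r] + [p,q]. For instance
  ∂abd = bd − ad + ab,
  ∂bch = ch − bh + bc.
The resulting 24×16 matrix has rank 15, and its Smith normal form has invariant factors (1,1,1,1,1,1,1,1,1,1,1,1,1,1,1).

Computing H_k = (kernel of ∂_k) / (image of ∂_{k+1}):

  H_0: rank C_0 − rank ∂_1 = 8 − 7 = 1, and the invariant factors of ∂_1 are all 1, so H_0 = Z.
  H_1: rank ker ∂_1 − rank ∂_2 = (24 − 7) − 15 = 2, and the invariant factors of ∂_2 are all 1, so H_1 = Z^2.
  H_2: rank ker ∂_2 − rank ∂_3 = (16 − 15) − 0 = 1, and there is no ∂_3, so H_2 = Z.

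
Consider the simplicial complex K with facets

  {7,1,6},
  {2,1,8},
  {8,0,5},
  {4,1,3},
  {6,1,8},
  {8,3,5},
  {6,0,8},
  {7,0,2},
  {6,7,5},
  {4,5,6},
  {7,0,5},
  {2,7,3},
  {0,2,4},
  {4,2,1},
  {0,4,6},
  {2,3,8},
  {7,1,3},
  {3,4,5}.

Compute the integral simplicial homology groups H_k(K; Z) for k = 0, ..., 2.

H_0 = Z,  H_1 = Z ⊕ Z/2Z,  H_2 = 0.

K has 9 vertices, 27 edges, 18 triangles.
rank ∂_0 = 0, rank ∂_1 = 8 ⇒ b_0 = 9 − 0 − 8 = 1; all invariant factors of ∂_1 are 1 so no torsion. So H_0 = Z.
rank ∂_1 = 8, rank ∂_2 = 18 ⇒ b_1 = 27 − 8 − 18 = 1; ∂_2 has invariant factor(s) [2] giving torsion. So H_1 = Z ⊕ Z/2Z.
rank ∂_2 = 18, rank ∂_3 = 0 ⇒ b_2 = 18 − 18 − 0 = 0. So H_2 = 0.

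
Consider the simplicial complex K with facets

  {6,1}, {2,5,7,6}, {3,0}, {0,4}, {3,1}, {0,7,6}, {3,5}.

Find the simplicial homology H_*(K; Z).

H_0 = Z,  H_1 = Z^2,  H_2 = 0,  H_3 = 0.

Fix the vertex order 0 < 1 < 2 < 3 < 4 < 5 < 6 < 7 and write every simplex with vertices in increasing order. Then dim K = 3 and the simplices of K are:

  0-simplices (8): [0], [1], [2], [3], [4], [5], [6], [7]
  1-simplices (13): [0,3], [0,4], [0,6], [0,7], [1,3], [1,6], [2,5], [2,6], [2,7], [3,5], [5,6], [5,7], [6,7]
  2-simplices (5): [0,6,7], [2,5,6], [2,5,7], [2,6,7], [5,6,7]
  3-simplices (1): [2,5,6,7]

giving chain groups C_0 ≅ Z^8, C_1 ≅ Z^13, C_2 ≅ Z^5, C_3 ≅ Z^1.

The boundary map ∂_1: C_1 → C_0 maps an edge to its endpoints' difference, ∂[p,q] = q − p. For instance
  ∂[0,6] = [6] − [0].
This gives a 8×13 integer matrix of rank 7; reducing to Smith normal form yields diagonal entries (1,1,1,1,1,1,1).

Boundary ∂_2: C_2 → C_1 sends each 2-simplex [p,q,r] to [q,r] − [p,r] + [p,q]. For instance
  ∂[0,6,7] = [6,7] − [0,7] + [0,6],
  ∂[2,5,7] = [5,7] − [2,7] + [2,5].
As a 13×5 matrix over Z this has rank 4, with invariant factors (1,1,1,1).

The boundary map ∂_3: C_3 → C_2 sends each 3-simplex σ to the alternating sum Σ_i (−1)^i (σ with its i-th vertex removed). For instance
  ∂[2,5,6,7] = [5,6,7] − [2,6,7] + [2,5,7] − [2,5,6].
The resulting 5×1 matrix has rank 1, and its Smith normal form has invariant factors (1).

Computing H_k = (kernel of ∂_k) / (image of ∂_{k+1}):

  H_0: rank C_0 − rank ∂_1 = 8 − 7 = 1, and the invariant factors of ∂_1 are all 1, so H_0 ≅ Z.
  H_1: rank ker ∂_1 − rank ∂_2 = (13 − 7) − 4 = 2, and the invariant factors of ∂_2 are all 1, so H_1 ≅ Z^2.
  H_2: rank ker ∂_2 − rank ∂_3 = (5 − 4) − 1 = 0, and the invariant factors of ∂_3 are all 1, so H_2 ≅ 0.
  H_3: rank ker ∂_3 − rank ∂_4 = (1 − 1) − 0 = 0, and there is no ∂_4, so H_3 ≅ 0.

As a check, the Euler characteristic is 8 − 13 + 5 − 1 = -1, which agrees with 1 − 2 + 0 − 0 = -1.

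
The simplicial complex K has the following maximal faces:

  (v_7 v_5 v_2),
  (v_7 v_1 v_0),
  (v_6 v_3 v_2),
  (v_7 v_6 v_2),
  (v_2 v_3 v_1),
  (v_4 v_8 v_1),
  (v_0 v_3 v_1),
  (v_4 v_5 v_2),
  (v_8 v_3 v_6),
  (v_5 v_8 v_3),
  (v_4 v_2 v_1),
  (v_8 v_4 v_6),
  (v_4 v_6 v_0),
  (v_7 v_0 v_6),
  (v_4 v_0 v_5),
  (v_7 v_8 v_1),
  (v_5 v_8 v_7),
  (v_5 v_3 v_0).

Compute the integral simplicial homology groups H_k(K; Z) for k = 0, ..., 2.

H_0 ≅ Z,  H_1 ≅ Z^2,  H_2 ≅ Z.

Fix the vertex order v_0 < v_1 < v_2 < v_3 < v_4 < v_5 < v_6 < v_7 < v_8 and write every simplex with vertices in increasing order. Then dim K = 2 and the simplices of K are:

  0-simplices (9): [v_0], [v_1], [v_2], [v_3], [v_4], [v_5], [v_6], [v_7], [v_8]
  1-simplices (27): (27 of them)
  2-simplices (18): (18 of them)

so the chain groups are C_0 ≅ Z^9, C_1 ≅ Z^27, C_2 ≅ Z^18.

The boundary map ∂_1: C_1 → C_0 sends each edge [p,q] (with p < q) to q − p.
The 9×27 boundary matrix has rank 8 and Smith normal form diag(1,1,1,1,1,1,1,1).

Boundary ∂_2: C_2 → C_1 sends each 2-simplex [p,q,r] to [q,r] − [p,r] + [p,q]. For instance
  ∂[v_0,v_1,v_7] = [v_1,v_7] − [v_0,v_7] + [v_0,v_1],
  ∂[v_0,v_4,v_6] = [v_4,v_6] − [v_0,v_6] + [v_0,v_4].
As a 27×18 matrix over Z this has rank 17, with invariant factors (1,1,1,1,1,1,1,1,1,1,1,1,1,1,1,1,1).

Reading off H_k = ker ∂_k / im ∂_{k+1}:

  H_0: rank C_0 − rank ∂_1 = 9 − 8 = 1, and the invariant factors of ∂_1 are all 1, so H_0 = Z.
  H_1: rank ker ∂_1 − rank ∂_2 = (27 − 8) − 17 = 2, and the invariant factors of ∂_2 are all 1, so H_1 = Z^2.
  H_2: rank ker ∂_2 − rank ∂_3 = (18 − 17) − 0 = 1, and there is no ∂_3, so H_2 = Z.

As a check, the Euler characteristic is 9 − 27 + 18 = 0, which agrees with 1 − 2 + 1 = 0.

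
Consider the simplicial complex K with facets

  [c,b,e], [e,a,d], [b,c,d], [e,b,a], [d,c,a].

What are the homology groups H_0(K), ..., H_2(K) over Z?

H_0 = Z,  H_1 = Z,  H_2 = 0.

We work with the vertex ordering a < b < c < d < e. The simplices of K, each written with vertices in increasing order, are:

  0-simplices (5): a, b, c, d, e
  1-simplices (10): ab, ac, ad, ae, bc, bd, be, cd, ce, de
  2-simplices (5): abe, acd, ade, bcd, bce

giving chain groups C_0 ≅ Z^5, C_1 ≅ Z^10, C_2 ≅ Z^5.

Boundary ∂_1: C_1 → C_0 maps an edge to its endpoints' difference, ∂[p,q] = q − p. For instance
  ∂cd = d − c.
As a 5×10 matrix over Z this has rank 4, with invariant factors (1,1,1,1).

∂_2: C_2 → C_1 sends each 2-simplex [p,q,r] to [q,r] − [p,r] + [p,q]. For instance
  ∂bcd = cd − bd + bc,
  ∂abe = be − ae + ab.
The resulting 10×5 matrix has rank 5, and its Smith normal form has invariant factors (1,1,1,1,1).

From H_k ≅ ker(∂_k) / im(∂_{k+1}) we obtain:

  H_0: rank C_0 − rank ∂_1 = 5 − 4 = 1, and the invariant factors of ∂_1 are all 1, so H_0 ≅ Z.
  H_1: rank ker ∂_1 − rank ∂_2 = (10 − 4) − 5 = 1, and the invariant factors of ∂_2 are all 1, so H_1 ≅ Z.
  H_2: rank ker ∂_2 − rank ∂_3 = (5 − 5) − 0 = 0, and there is no ∂_3, so H_2 ≅ 0.

(K is a triangulation of the Möbius band.)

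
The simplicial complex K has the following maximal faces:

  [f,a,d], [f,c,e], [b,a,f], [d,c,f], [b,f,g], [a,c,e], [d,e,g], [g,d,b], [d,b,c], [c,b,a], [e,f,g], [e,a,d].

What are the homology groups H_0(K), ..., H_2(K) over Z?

Order the vertices as a < b < c < d < e < f < g. Listing each simplex with vertices in this order, K has dimension 2 with simplices:

  0-simplices (7): a, b, c, d, e, f, g
  1-simplices (18): ab, ac, ad, ae, af, bc, bd, bf, bg, cd, ce, cf, de, df, dg, ef, eg, fg
  2-simplices (12): abc, abf, ace, ade, adf, bcd, bdg, bfg, cdf, cef, deg, efg

Hence C_0 ≅ Z^7, C_1 ≅ Z^18, C_2 ≅ Z^12.

∂_1: C_1 → C_0 maps an edge to its endpoints' difference, ∂[p,q] = q − p.
The 7×18 boundary matrix has rank 6 and Smith normal form diag(1,1,1,1,1,1).

Boundary ∂_2: C_2 → C_1 maps a triangle to the signed sum of its edges. For instance
  ∂ace = ce − ae + ac,
  ∂abc = bc − ac + ab.
The resulting 18×12 matrix has rank 12, and its Smith normal form has invariant factors (1,1,1,1,1,1,1,1,1,1,1,2).

Computing H_k = (kernel of ∂_k) / (image of ∂_{k+1}):

  H_0: rank C_0 − rank ∂_1 = 7 − 6 = 1, and the invariant factors of ∂_1 are all 1, so H_0 ≅ Z.
  H_1: rank ker ∂_1 − rank ∂_2 = (18 − 6) − 12 = 0, and ∂_2 has invariant factor 2 > 1, so H_1 ≅ Z_2.
  H_2: rank ker ∂_2 − rank ∂_3 = (12 − 12) − 0 = 0, and there is no ∂_3, so H_2 ≅ 0.

H_0 = Z,  H_1 = Z_2,  H_2 = 0.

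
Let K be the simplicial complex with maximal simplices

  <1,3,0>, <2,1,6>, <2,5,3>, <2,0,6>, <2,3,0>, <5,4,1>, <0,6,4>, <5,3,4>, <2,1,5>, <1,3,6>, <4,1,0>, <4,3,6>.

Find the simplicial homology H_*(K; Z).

Fix the vertex order 0 < 1 < 2 < 3 < 4 < 5 < 6 and write every simplex with vertices in increasing order. Then dim K = 2 and the simplices of K are:

  0-simplices (7): [0], [1], [2], [3], [4], [5], [6]
  1-simplices (18): [0,1], [0,2], [0,3], [0,4], [0,6], [1,2], [1,3], [1,4], [1,5], [1,6], [2,3], [2,5], [2,6], [3,4], [3,5], [3,6], [4,5], [4,6]
  2-simplices (12): [0,1,3], [0,1,4], [0,2,3], [0,2,6], [0,4,6], [1,2,5], [1,2,6], [1,3,6], [1,4,5], [2,3,5], [3,4,5], [3,4,6]

Hence C_0 ≅ Z^7, C_1 ≅ Z^18, C_2 ≅ Z^12.

The boundary map ∂_1: C_1 → C_0 is given by ∂[p,q] = [q] − [p].
The resulting 7×18 matrix has rank 6, and its Smith normal form has invariant factors (1,1,1,1,1,1).

∂_2: C_2 → C_1 acts by ∂[p,q,r] = [q,r] − [p,r] + [p,q]. For instance
  ∂[2,3,5] = [3,5] − [2,5] + [2,3],
  ∂[0,1,4] = [1,4] − [0,4] + [0,1].
The resulting 18×12 matrix has rank 12, and its Smith normal form has invariant factors (1,1,1,1,1,1,1,1,1,1,1,2).

Now H_k = ker ∂_k / im ∂_{k+1}, so:

  H_0: rank C_0 − rank ∂_1 = 7 − 6 = 1, and the invariant factors of ∂_1 are all 1, so H_0 = Z.
  H_1: rank ker ∂_1 − rank ∂_2 = (18 − 6) − 12 = 0, and ∂_2 has invariant factor 2 > 1, so H_1 = Z/2.
  H_2: rank ker ∂_2 − rank ∂_3 = (12 − 12) − 0 = 0, and there is no ∂_3, so H_2 = 0.

(K is a triangulation of the real projective plane RP^2.)

H_0 ≅ Z,  H_1 ≅ Z/2,  H_2 = 0.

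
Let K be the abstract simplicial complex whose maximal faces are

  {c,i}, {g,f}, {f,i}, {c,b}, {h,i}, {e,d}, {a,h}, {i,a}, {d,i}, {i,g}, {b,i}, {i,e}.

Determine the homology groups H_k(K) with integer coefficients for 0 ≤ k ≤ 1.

H_0 = Z,  H_1 = Z^4.

Take the total order a < b < c < d < e < f < g < h < i on the vertex set. Then K (dimension 1) consists of the simplices:

  0-simplices (9): a, b, c, d, e, f, g, h, i
  1-simplices (12): ah, ai, bc, bi, ci, de, di, ei, fg, fi, gi, hi

so the chain groups are C_0 ≅ Z^9, C_1 ≅ Z^12.

The boundary map ∂_1: C_1 → C_0 is given by ∂[p,q] = [q] − [p].
This gives a 9×12 integer matrix of rank 8; reducing to Smith normal form yields diagonal entries (1,1,1,1,1,1,1,1).

Now H_k = ker ∂_k / im ∂_{k+1}, so:

  H_0: rank C_0 − rank ∂_1 = 9 − 8 = 1, and the invariant factors of ∂_1 are all 1, so H_0 = Z.
  H_1: rank ker ∂_1 − rank ∂_2 = (12 − 8) − 0 = 4, and there is no ∂_2, so H_1 = Z^4.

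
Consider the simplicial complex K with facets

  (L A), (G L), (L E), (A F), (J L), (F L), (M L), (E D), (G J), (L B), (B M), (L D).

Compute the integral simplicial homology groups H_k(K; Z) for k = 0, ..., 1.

Take the total order A < B < D < E < F < G < J < L < M on the vertex set. Then K (dimension 1) consists of the simplices:

  0-simplices (9): A, B, D, E, F, G, J, L, M
  1-simplices (12): AF, AL, BL, BM, DE, DL, EL, FL, GJ, GL, JL, LM

giving chain groups C_0 ≅ Z^9, C_1 ≅ Z^12.

∂_1: C_1 → C_0 maps an edge to its endpoints' difference, ∂[p,q] = q − p. For instance
  ∂BL = L − B.
As a 9×12 matrix over Z this has rank 8, with invariant factors (1,1,1,1,1,1,1,1).

Now H_k = ker ∂_k / im ∂_{k+1}, so:

  H_0: rank C_0 − rank ∂_1 = 9 − 8 = 1, and the invariant factors of ∂_1 are all 1, so H_0 ≅ Z.
  H_1: rank ker ∂_1 − rank ∂_2 = (12 − 8) − 0 = 4, and there is no ∂_2, so H_1 ≅ Z^4.

As a check, the Euler characteristic is 9 − 12 = -3, which agrees with 1 − 4 = -3.
(K is a triangulation of a wedge of 4 circles.)

H_0 = Z,  H_1 = Z^4.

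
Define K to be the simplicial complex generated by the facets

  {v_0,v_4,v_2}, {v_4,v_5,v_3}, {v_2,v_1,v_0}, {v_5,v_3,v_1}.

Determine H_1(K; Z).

H_1 ≅ Z.

Fix the vertex order v_0 < v_1 < v_2 < v_3 < v_4 < v_5 and write every simplex with vertices in increasing order. Then dim K = 2 and the simplices of K are:

  0-simplices (6): [v_0], [v_1], [v_2], [v_3], [v_4], [v_5]
  1-simplices (10): [v_0,v_1], [v_0,v_2], [v_0,v_4], [v_1,v_2], [v_1,v_3], [v_1,v_5], [v_2,v_4], [v_3,v_4], [v_3,v_5], [v_4,v_5]
  2-simplices (4): [v_0,v_1,v_2], [v_0,v_2,v_4], [v_1,v_3,v_5], [v_3,v_4,v_5]

so the chain groups are C_0 ≅ Z^6, C_1 ≅ Z^10, C_2 ≅ Z^4.

∂_1: C_1 → C_0 sends each edge [p,q] (with p < q) to q − p.
The 6×10 boundary matrix has rank 5 and Smith normal form diag(1,1,1,1,1).

The boundary map ∂_2: C_2 → C_1 sends each 2-simplex [p,q,r] to [q,r] − [p,r] + [p,q]. For instance
  ∂[v_0,v_2,v_4] = [v_2,v_4] − [v_0,v_4] + [v_0,v_2],
  ∂[v_1,v_3,v_5] = [v_3,v_5] − [v_1,v_5] + [v_1,v_3].
This gives a 10×4 integer matrix of rank 4; reducing to Smith normal form yields diagonal entries (1,1,1,1).

Reading off H_k = ker ∂_k / im ∂_{k+1}:

  H_1: rank ker ∂_1 − rank ∂_2 = (10 − 5) − 4 = 1, and the invariant factors of ∂_2 are all 1, so H_1 = Z.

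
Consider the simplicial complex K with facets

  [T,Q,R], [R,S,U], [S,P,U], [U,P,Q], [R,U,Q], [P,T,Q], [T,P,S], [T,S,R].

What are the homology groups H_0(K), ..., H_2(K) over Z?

K has 6 vertices, 12 edges, 8 triangles.
rank ∂_0 = 0, rank ∂_1 = 5 ⇒ b_0 = 6 − 0 − 5 = 1; all invariant factors of ∂_1 are 1 so no torsion. So H_0 ≅ Z.
rank ∂_1 = 5, rank ∂_2 = 7 ⇒ b_1 = 12 − 5 − 7 = 0; all invariant factors of ∂_2 are 1 so no torsion. So H_1 ≅ 0.
rank ∂_2 = 7, rank ∂_3 = 0 ⇒ b_2 = 8 − 7 − 0 = 1. So H_2 ≅ Z.

H_0 ≅ Z,  H_1 = 0,  H_2 ≅ Z.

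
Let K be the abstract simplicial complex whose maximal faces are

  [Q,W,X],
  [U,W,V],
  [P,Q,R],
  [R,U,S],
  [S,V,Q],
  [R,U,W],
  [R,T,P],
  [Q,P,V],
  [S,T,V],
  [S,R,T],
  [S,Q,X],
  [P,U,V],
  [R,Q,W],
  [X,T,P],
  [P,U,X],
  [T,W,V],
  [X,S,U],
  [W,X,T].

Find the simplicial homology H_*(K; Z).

H_0 = Z,  H_1 = Z^2,  H_2 = Z.

We work with the vertex ordering P < Q < R < S < T < U < V < W < X. The simplices of K, each written with vertices in increasing order, are:

  0-simplices (9): P, Q, R, S, T, U, V, W, X
  1-simplices (27): PQ, PR, PT, PU, PV, PX, QR, QS, QV, QW, QX, RS, RT, RU, RW, ST, SU, SV, SX, TV, TW, TX, UV, UW, UX, VW, WX
  2-simplices (18): PQR, PQV, PRT, PTX, PUV, PUX, QRW, QSV, QSX, QWX, RST, RSU, RUW, STV, SUX, TVW, TWX, UVW

Hence C_0 ≅ Z^9, C_1 ≅ Z^27, C_2 ≅ Z^18.

∂_1: C_1 → C_0 is given by ∂[p,q] = [q] − [p]. For instance
  ∂TW = W − T.
The resulting 9×27 matrix has rank 8, and its Smith normal form has invariant factors (1,1,1,1,1,1,1,1).

∂_2: C_2 → C_1 maps a triangle to the signed sum of its edges. For instance
  ∂PTX = TX − PX + PT,
  ∂PRT = RT − PT + PR.
The resulting 27×18 matrix has rank 17, and its Smith normal form has invariant factors (1,1,1,1,1,1,1,1,1,1,1,1,1,1,1,1,1).

Now H_k = ker ∂_k / im ∂_{k+1}, so:

  H_0: rank C_0 − rank ∂_1 = 9 − 8 = 1, and the invariant factors of ∂_1 are all 1, so H_0 ≅ Z.
  H_1: rank ker ∂_1 − rank ∂_2 = (27 − 8) − 17 = 2, and the invariant factors of ∂_2 are all 1, so H_1 ≅ Z^2.
  H_2: rank ker ∂_2 − rank ∂_3 = (18 − 17) − 0 = 1, and there is no ∂_3, so H_2 ≅ Z.

(K is a triangulation of the torus T^2.)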